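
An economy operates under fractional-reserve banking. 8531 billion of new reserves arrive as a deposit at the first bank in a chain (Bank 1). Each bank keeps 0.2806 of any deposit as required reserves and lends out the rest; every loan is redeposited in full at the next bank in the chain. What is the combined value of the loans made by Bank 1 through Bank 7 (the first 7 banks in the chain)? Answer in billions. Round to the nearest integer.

19691 billion

Bank i lends (1 − rr)^i of the original deposit: Bank 1 lends 8531·0.7194 = 6137.2014, Bank 2 lends 8531·0.7194² ≈ 4415.1027, and so on.
Summing a geometric series: total = 8531·[0.7194·(1 − 0.7194^7) / (1 − 0.7194)] ≈ 19690.6077 billion.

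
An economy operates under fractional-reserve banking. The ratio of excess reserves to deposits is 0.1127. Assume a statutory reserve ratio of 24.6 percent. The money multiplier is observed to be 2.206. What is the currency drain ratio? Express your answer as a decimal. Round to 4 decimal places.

0.1731

Using m = 2.206. From m = (1 + c)/(c + rr + e), rearranging gives 1 + c = m·(c + rr + e), so c·(1 − m) = m·(rr + e) − 1.
Hence c = [m·(rr + e) − 1]/(1 − m) = [2.206 × (0.246 + 0.1127) − 1] / (1 − 2.206) ≈ 0.173058.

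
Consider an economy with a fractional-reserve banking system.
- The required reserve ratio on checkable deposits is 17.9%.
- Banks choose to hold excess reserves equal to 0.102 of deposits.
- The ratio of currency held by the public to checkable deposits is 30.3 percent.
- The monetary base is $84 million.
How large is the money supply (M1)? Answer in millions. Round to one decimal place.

The money multiplier is m = (1 + c) / (rr + e + c) = (1 + 0.303) / (0.179 + 0.102 + 0.303) ≈ 2.2312.
So M = m × MB = 2.2312 × 84 = 187.4208 million.

$187.4 million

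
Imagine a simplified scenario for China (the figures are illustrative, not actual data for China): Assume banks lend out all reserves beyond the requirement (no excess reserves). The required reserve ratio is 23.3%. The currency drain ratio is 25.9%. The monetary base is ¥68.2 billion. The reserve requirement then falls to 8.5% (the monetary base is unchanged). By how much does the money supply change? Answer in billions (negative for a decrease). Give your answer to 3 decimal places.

¥75.084 billion

Initially m₁ = (1 + 0.259) / (0.233 + 0.259) ≈ 2.558943, so M₁ = 2.558943 × 68.2 ≈ 174.5199 billion.
After the change m₂ = (1 + 0.259) / (0.085 + 0.259) ≈ 3.659884, so M₂ = 3.659884 × 68.2 ≈ 249.6041 billion.
ΔM = M₂ − M₁ = 249.6041 − 174.5199 = 75.0842 billion.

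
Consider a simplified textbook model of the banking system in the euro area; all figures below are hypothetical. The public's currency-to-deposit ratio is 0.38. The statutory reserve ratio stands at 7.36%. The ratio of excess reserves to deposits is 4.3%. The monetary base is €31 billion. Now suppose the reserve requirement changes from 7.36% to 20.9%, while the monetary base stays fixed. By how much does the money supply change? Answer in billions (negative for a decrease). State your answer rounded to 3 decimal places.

Initially m₁ = (1 + 0.38) / (0.0736 + 0.043 + 0.38) ≈ 2.778896, so M₁ = 2.778896 × 31 ≈ 86.1458 billion.
After the change m₂ = (1 + 0.38) / (0.209 + 0.043 + 0.38) ≈ 2.183544, so M₂ = 2.183544 × 31 ≈ 67.6899 billion.
ΔM = M₂ − M₁ = 67.6899 − 86.1458 = -18.4559 billion.

-18.456 billion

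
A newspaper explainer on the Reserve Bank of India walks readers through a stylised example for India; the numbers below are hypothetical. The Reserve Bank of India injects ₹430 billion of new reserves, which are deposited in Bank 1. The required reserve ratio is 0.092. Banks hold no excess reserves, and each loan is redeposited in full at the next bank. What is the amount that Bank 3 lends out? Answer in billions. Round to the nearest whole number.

₹322 billion

Each bank lends a fraction (1 − rr) = 0.9080 of the deposit it receives, so Bank 3 receives 430·0.9080^2 and lends 430·0.9080^3 ≈ 321.9037 billion.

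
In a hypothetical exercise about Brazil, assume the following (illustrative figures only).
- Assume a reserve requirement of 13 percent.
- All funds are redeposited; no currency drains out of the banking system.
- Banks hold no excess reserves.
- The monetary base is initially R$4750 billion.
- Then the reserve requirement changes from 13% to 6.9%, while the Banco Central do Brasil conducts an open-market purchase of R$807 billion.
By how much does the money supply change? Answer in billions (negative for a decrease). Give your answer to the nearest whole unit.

R$43998 billion

Before: m₁ = 1 / (0.13) ≈ 7.69231, MB₁ = 4750, so M₁ = 7.69231 × 4750 = 36538.4725 billion.
After: m₂ = 1 / (0.069) ≈ 14.49275, MB₂ = 4750 + 807 = 5557, so M₂ = 14.49275 × 5557 ≈ 80536.2118 billion.
ΔM = M₂ − M₁ = 80536.2118 − 36538.4725 = 43997.7393 billion.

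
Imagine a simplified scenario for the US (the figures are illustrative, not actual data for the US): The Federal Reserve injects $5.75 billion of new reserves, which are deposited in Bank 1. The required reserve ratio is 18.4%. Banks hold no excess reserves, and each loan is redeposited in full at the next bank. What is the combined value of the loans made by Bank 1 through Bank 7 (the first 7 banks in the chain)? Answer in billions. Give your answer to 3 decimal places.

$19.357 billion

Bank i lends (1 − rr)^i of the original deposit: Bank 1 lends 5.75·0.8160 = 4.6920, Bank 2 lends 5.75·0.8160² ≈ 3.8287, and so on.
Summing a geometric series: total = 5.75·[0.8160·(1 − 0.8160^7) / (1 − 0.8160)] ≈ 19.3571 billion.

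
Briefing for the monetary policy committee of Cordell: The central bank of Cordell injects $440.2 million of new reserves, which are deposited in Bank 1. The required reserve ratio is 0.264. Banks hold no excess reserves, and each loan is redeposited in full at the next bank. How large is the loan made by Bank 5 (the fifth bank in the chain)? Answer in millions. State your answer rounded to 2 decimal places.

Each bank lends a fraction (1 − rr) = 0.7360 of the deposit it receives, so Bank 5 receives 440.2·0.7360^4 and lends 440.2·0.7360^5 ≈ 95.0690 million.

$95.07 million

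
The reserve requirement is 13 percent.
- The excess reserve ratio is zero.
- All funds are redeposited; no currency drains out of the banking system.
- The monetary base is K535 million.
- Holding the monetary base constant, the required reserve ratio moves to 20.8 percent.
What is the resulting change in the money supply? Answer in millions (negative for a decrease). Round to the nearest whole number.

Initially m₁ = 1 / (0.13) ≈ 7.6923, so M₁ = 7.6923 × 535 = 4115.3805 million.
After the change m₂ = 1 / (0.208) ≈ 4.8077, so M₂ = 4.8077 × 535 = 2572.1195 million.
ΔM = M₂ − M₁ = 2572.1195 − 4115.3805 = -1543.261 million.

-1543 million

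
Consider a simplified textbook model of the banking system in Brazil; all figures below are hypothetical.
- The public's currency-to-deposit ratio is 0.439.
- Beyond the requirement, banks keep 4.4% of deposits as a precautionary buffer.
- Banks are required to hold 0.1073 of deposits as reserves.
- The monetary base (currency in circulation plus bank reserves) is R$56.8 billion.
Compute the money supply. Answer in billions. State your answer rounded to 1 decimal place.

The money multiplier is m = (1 + c) / (rr + e + c) = (1 + 0.439) / (0.1073 + 0.044 + 0.439) ≈ 2.4377.
So M = m × MB = 2.4377 × 56.8 ≈ 138.4614 billion.

R$138.5 billion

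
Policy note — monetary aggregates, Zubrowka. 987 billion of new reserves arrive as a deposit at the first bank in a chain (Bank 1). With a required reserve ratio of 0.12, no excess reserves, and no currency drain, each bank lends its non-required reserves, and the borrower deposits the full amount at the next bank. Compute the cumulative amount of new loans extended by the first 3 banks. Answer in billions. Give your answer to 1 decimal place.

Bank i lends (1 − rr)^i of the original deposit: Bank 1 lends 987·0.8800 = 868.5600, Bank 2 lends 987·0.8800² = 764.3328, and so on.
Summing a geometric series: total = 987·[0.8800·(1 − 0.8800^3) / (1 − 0.8800)] ≈ 2305.5057 billion.

2305.5 billion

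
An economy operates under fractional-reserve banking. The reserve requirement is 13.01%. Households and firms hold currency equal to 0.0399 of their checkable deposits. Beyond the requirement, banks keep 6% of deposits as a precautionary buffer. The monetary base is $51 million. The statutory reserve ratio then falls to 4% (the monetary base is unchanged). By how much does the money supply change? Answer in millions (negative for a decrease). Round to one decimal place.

$148.5 million

Initially m₁ = (1 + 0.0399) / (0.1301 + 0.06 + 0.0399) ≈ 4.5213, so M₁ = 4.5213 × 51 = 230.5863 million.
After the change m₂ = (1 + 0.0399) / (0.04 + 0.06 + 0.0399) ≈ 7.4332, so M₂ = 7.4332 × 51 = 379.0932 million.
ΔM = M₂ − M₁ = 379.0932 − 230.5863 = 148.5069 million.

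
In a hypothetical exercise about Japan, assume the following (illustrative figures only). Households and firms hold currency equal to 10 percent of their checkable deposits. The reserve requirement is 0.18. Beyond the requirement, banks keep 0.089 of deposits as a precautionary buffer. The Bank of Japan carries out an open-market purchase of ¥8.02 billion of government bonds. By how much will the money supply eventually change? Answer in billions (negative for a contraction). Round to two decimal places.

The money multiplier is m = (1 + c) / (rr + e + c) = (1 + 0.1) / (0.18 + 0.089 + 0.1) ≈ 2.9810.
The purchase adds 8.02 billion of base, so ΔM = m × ΔMB = 2.9810 × (+8.02) ≈ 23.9076 billion.

¥23.91 billion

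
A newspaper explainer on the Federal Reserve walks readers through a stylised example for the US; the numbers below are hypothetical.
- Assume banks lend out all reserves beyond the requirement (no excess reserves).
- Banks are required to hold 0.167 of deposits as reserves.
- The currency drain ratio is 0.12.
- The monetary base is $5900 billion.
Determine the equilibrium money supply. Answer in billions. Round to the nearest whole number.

The money multiplier is m = (1 + c) / (rr + c) = (1 + 0.12) / (0.167 + 0.12) ≈ 3.90244.
So M = m × MB = 3.90244 × 5900 = 23024.396 billion.

$23024 billion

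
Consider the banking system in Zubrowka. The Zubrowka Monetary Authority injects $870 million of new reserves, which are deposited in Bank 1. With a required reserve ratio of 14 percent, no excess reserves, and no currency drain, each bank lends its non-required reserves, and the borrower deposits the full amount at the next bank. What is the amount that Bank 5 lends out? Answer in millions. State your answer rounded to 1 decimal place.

$409.3 million

Each bank lends a fraction (1 − rr) = 0.8600 of the deposit it receives, so Bank 5 receives 870·0.8600^4 and lends 870·0.8600^5 ≈ 409.2715 million.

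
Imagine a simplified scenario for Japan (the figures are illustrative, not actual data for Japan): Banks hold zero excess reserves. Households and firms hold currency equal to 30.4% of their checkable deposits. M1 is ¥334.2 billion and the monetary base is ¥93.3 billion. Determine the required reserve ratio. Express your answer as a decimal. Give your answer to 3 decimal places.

0.060

Using m = M/MB = 334.2/93.3 ≈ 3.581994. Since m = (1 + c)/(c + rr + e), the denominator satisfies c + rr + e = (1 + c)/m = (1 + 0.304) / 3.581994 ≈ 0.364043.
With c = 0.304 and e = 0, the required reserve ratio is 0.364043 − 0.304 − 0 = 0.060043.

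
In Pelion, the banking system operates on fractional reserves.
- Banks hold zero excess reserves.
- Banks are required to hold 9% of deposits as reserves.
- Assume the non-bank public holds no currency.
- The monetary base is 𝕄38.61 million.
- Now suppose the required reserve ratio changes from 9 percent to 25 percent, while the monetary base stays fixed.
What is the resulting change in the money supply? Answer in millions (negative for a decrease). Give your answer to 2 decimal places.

Initially m₁ = 1 / (0.09) ≈ 11.11111, so M₁ = 11.11111 × 38.61 ≈ 429 million.
After the change m₂ = 1 / (0.25) = 4, so M₂ = 4 × 38.61 = 154.44 million.
ΔM = M₂ − M₁ = 154.44 − 429 = -274.56 million.

-274.56 million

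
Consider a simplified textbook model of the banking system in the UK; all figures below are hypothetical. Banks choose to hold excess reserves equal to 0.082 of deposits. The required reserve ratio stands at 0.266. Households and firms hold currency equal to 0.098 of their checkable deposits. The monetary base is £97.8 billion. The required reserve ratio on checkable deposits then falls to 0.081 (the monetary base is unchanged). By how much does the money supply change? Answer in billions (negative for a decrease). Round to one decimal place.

Initially m₁ = (1 + 0.098) / (0.266 + 0.082 + 0.098) ≈ 2.4619, so M₁ = 2.4619 × 97.8 ≈ 240.7738 billion.
After the change m₂ = (1 + 0.098) / (0.081 + 0.082 + 0.098) ≈ 4.2069, so M₂ = 4.2069 × 97.8 ≈ 411.4348 billion.
ΔM = M₂ − M₁ = 411.4348 − 240.7738 = 170.661 billion.

£170.7 billion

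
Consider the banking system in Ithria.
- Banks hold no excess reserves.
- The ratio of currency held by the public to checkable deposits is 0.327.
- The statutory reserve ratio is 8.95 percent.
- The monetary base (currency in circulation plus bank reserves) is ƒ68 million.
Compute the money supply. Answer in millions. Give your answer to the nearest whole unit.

ƒ217 million

The money multiplier is m = (1 + c) / (rr + c) = (1 + 0.327) / (0.0895 + 0.327) ≈ 3.1861.
So M = m × MB = 3.1861 × 68 = 216.6548 million.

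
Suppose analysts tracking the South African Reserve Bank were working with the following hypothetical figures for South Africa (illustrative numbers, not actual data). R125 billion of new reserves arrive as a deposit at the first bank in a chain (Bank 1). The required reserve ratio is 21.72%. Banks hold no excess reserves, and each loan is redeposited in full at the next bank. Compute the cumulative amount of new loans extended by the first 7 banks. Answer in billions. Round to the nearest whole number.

R369 billion

Bank i lends (1 − rr)^i of the original deposit: Bank 1 lends 125·0.7828 = 97.8500, Bank 2 lends 125·0.7828² ≈ 76.5970, and so on.
Summing a geometric series: total = 125·[0.7828·(1 − 0.7828^7) / (1 − 0.7828)] ≈ 369.3624 billion.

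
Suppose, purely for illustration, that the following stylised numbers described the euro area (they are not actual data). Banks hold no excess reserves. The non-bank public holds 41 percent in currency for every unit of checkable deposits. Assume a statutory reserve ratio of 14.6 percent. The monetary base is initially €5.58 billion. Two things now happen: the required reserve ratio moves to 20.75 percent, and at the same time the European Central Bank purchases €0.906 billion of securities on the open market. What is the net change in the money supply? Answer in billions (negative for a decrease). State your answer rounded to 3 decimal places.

€0.659 billion

Before: m₁ = (1 + 0.41) / (0.146 + 0.41) ≈ 2.53597, MB₁ = 5.58, so M₁ = 2.53597 × 5.58 ≈ 14.1507 billion.
After: m₂ = (1 + 0.41) / (0.2075 + 0.41) ≈ 2.28340, MB₂ = 5.58 + 0.906 = 6.486, so M₂ = 2.28340 × 6.486 ≈ 14.8101 billion.
ΔM = M₂ − M₁ = 14.8101 − 14.1507 = 0.6594 billion.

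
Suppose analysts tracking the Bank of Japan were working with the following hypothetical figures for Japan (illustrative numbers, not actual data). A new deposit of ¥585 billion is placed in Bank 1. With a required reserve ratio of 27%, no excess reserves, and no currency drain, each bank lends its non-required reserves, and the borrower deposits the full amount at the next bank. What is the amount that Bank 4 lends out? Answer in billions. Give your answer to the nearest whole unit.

¥166 billion

Each bank lends a fraction (1 − rr) = 0.7300 of the deposit it receives, so Bank 4 receives 585·0.7300^3 and lends 585·0.7300^4 ≈ 166.1297 billion.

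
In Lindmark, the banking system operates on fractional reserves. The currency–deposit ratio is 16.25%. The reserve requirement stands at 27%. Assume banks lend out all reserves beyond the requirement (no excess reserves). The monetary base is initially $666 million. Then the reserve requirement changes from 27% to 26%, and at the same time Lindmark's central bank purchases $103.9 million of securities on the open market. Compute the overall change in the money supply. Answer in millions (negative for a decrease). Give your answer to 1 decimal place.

Before: m₁ = (1 + 0.1625) / (0.27 + 0.1625) ≈ 2.68786, MB₁ = 666, so M₁ = 2.68786 × 666 ≈ 1790.1148 million.
After: m₂ = (1 + 0.1625) / (0.26 + 0.1625) ≈ 2.75148, MB₂ = 666 + 103.9 = 769.9, so M₂ = 2.75148 × 769.9 ≈ 2118.3645 million.
ΔM = M₂ − M₁ = 2118.3645 − 1790.1148 = 328.2497 million.

$328.2 million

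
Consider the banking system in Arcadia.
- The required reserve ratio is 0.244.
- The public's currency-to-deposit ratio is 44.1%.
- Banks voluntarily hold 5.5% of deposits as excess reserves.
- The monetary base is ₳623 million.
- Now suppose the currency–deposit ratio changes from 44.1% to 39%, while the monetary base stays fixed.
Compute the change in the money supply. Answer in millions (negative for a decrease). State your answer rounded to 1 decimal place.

Initially m₁ = (1 + 0.441) / (0.244 + 0.055 + 0.441) ≈ 1.94730, so M₁ = 1.94730 × 623 = 1213.1679 million.
After the change m₂ = (1 + 0.39) / (0.244 + 0.055 + 0.39) ≈ 2.01742, so M₂ = 2.01742 × 623 ≈ 1256.8527 million.
ΔM = M₂ − M₁ = 1256.8527 − 1213.1679 = 43.6848 million.

₳43.7 million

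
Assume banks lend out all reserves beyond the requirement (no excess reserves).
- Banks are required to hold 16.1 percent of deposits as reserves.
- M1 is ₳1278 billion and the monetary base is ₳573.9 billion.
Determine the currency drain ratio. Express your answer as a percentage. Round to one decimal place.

52.3%

Using m = M/MB = 1278/573.9 ≈ 2.226869. From m = (1 + c)/(c + rr + e), rearranging gives 1 + c = m·(c + rr + e), so c·(1 − m) = m·(rr + e) − 1.
Hence c = [m·(rr + e) − 1]/(1 − m) = [2.226869 × (0.161 + 0) − 1] / (1 − 2.226869) ≈ 0.522855.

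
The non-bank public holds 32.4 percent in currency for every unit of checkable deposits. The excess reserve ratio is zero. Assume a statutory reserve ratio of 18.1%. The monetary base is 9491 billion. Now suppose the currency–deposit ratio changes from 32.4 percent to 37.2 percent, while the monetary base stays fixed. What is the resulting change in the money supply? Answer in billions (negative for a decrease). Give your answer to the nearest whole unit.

-1336 billion

Initially m₁ = (1 + 0.324) / (0.181 + 0.324) ≈ 2.62178, so M₁ = 2.62178 × 9491 ≈ 24883.314 billion.
After the change m₂ = (1 + 0.372) / (0.181 + 0.372) ≈ 2.48101, so M₂ = 2.48101 × 9491 ≈ 23547.2659 billion.
ΔM = M₂ − M₁ = 23547.2659 − 24883.314 = -1336.0481 billion.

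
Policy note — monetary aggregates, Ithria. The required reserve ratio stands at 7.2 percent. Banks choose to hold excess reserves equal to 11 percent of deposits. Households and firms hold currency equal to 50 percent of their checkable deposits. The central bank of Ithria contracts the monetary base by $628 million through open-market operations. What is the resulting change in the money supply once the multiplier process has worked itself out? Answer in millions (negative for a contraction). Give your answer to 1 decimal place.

-1381.2 million

The money multiplier is m = (1 + c) / (rr + e + c) = (1 + 0.5) / (0.072 + 0.11 + 0.5) ≈ 2.19941.
The sale removes 628 million of base, so ΔM = m × ΔMB = 2.19941 × (−628) ≈ -1381.2295 million.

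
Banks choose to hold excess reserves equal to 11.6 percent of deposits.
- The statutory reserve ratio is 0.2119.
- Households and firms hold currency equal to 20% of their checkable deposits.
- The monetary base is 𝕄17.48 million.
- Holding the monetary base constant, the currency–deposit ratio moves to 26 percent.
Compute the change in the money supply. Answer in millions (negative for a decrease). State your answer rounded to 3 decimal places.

-2.271 million

Initially m₁ = (1 + 0.2) / (0.2119 + 0.116 + 0.2) ≈ 2.273158, so M₁ = 2.273158 × 17.48 ≈ 39.7348 million.
After the change m₂ = (1 + 0.26) / (0.2119 + 0.116 + 0.26) ≈ 2.143222, so M₂ = 2.143222 × 17.48 ≈ 37.4635 million.
ΔM = M₂ − M₁ = 37.4635 − 39.7348 = -2.2713 million.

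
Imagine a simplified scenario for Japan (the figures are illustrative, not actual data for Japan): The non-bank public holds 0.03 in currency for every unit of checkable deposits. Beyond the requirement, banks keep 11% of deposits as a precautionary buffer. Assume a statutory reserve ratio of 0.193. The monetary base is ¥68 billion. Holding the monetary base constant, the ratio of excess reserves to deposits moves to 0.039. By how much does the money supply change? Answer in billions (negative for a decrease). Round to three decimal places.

¥56.998 billion

Initially m₁ = (1 + 0.03) / (0.193 + 0.11 + 0.03) ≈ 3.093093, so M₁ = 3.093093 × 68 ≈ 210.3303 billion.
After the change m₂ = (1 + 0.03) / (0.193 + 0.039 + 0.03) ≈ 3.931298, so M₂ = 3.931298 × 68 ≈ 267.3283 billion.
ΔM = M₂ − M₁ = 267.3283 − 210.3303 = 56.998 billion.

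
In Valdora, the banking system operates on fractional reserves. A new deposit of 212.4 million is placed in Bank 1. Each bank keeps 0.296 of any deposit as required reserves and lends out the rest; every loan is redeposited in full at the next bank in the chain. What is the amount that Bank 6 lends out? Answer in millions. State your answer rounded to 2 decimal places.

25.86 million

Each bank lends a fraction (1 − rr) = 0.7040 of the deposit it receives, so Bank 6 receives 212.4·0.7040^5 and lends 212.4·0.7040^6 ≈ 25.8577 million.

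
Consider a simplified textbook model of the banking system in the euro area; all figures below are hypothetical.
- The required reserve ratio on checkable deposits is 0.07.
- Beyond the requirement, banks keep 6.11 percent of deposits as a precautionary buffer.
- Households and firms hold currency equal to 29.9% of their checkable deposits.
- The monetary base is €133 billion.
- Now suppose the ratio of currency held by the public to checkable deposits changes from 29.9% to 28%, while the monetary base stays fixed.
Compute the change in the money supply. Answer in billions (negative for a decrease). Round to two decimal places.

€12.42 billion

Initially m₁ = (1 + 0.299) / (0.07 + 0.0611 + 0.299) ≈ 3.020228, so M₁ = 3.020228 × 133 ≈ 401.6903 billion.
After the change m₂ = (1 + 0.28) / (0.07 + 0.0611 + 0.28) ≈ 3.113598, so M₂ = 3.113598 × 133 ≈ 414.1085 billion.
ΔM = M₂ − M₁ = 414.1085 − 401.6903 = 12.4182 billion.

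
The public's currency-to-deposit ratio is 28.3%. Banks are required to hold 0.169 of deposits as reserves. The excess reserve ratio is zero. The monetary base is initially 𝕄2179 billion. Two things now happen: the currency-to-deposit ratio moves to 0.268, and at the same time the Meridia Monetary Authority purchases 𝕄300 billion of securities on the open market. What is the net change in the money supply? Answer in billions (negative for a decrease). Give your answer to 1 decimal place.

𝕄1008.0 billion

Before: m₁ = (1 + 0.283) / (0.169 + 0.283) ≈ 2.838496, MB₁ = 2179, so M₁ = 2.838496 × 2179 ≈ 6185.0828 billion.
After: m₂ = (1 + 0.268) / (0.169 + 0.268) ≈ 2.901602, MB₂ = 2179 + 300 = 2479, so M₂ = 2.901602 × 2479 ≈ 7193.0714 billion.
ΔM = M₂ − M₁ = 7193.0714 − 6185.0828 = 1007.9886 billion.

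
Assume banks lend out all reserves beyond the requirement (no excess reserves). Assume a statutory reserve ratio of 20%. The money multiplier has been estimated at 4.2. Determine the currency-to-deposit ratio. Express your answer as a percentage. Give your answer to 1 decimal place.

5.0%

Using m = 4.2. From m = (1 + c)/(c + rr + e), rearranging gives 1 + c = m·(c + rr + e), so c·(1 − m) = m·(rr + e) − 1.
Hence c = [m·(rr + e) − 1]/(1 − m) = [4.2 × (0.2 + 0) − 1] / (1 − 4.2) = 0.050000.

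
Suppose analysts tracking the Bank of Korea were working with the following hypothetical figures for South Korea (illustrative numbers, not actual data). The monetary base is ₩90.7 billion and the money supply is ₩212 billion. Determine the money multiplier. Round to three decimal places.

The money multiplier is m = M / MB = 212 / 90.7 ≈ 2.33738.

2.337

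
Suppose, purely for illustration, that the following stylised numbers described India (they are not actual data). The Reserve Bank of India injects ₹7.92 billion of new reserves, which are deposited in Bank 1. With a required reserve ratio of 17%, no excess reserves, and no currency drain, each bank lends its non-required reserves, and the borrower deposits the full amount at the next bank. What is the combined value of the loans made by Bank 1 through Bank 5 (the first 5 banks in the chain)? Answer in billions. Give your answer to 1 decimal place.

₹23.4 billion

Bank i lends (1 − rr)^i of the original deposit: Bank 1 lends 7.92·0.8300 = 6.5736, Bank 2 lends 7.92·0.8300² ≈ 5.4561, and so on.
Summing a geometric series: total = 7.92·[0.8300·(1 − 0.8300^5) / (1 − 0.8300)] ≈ 23.4367 billion.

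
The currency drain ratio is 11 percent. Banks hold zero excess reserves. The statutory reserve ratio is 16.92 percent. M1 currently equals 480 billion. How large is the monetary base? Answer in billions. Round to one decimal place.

The money multiplier is m = (1 + c) / (rr + c) = (1 + 0.11) / (0.1692 + 0.11) ≈ 3.97564.
MB = M / m = 480 / 3.97564 ≈ 120.7353 billion.

120.7 billion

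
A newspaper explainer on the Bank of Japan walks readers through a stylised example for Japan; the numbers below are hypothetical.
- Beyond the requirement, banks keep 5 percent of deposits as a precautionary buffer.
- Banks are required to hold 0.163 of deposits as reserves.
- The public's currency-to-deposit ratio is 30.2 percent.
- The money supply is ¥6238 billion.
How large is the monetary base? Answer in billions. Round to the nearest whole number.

¥2467 billion

The money multiplier is m = (1 + c) / (rr + e + c) = (1 + 0.302) / (0.163 + 0.05 + 0.302) ≈ 2.52816.
MB = M / m = 6238 / 2.52816 ≈ 2467.4071 billion.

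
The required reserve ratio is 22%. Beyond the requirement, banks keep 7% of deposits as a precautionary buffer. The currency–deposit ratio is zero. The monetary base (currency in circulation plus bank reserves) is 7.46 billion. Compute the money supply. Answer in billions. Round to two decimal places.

25.72 billion

The money multiplier is m = 1 / (rr + e) = 1 / (0.22 + 0.07) ≈ 3.4483.
So M = m × MB = 3.4483 × 7.46 ≈ 25.7243 billion.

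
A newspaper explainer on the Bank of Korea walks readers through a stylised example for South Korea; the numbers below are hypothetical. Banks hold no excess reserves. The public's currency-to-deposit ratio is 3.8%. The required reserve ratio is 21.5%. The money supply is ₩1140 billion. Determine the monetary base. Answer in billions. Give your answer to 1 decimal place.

₩277.9 billion

The money multiplier is m = (1 + c) / (rr + c) = (1 + 0.038) / (0.215 + 0.038) ≈ 4.102767.
MB = M / m = 1140 / 4.102767 ≈ 277.8613 billion.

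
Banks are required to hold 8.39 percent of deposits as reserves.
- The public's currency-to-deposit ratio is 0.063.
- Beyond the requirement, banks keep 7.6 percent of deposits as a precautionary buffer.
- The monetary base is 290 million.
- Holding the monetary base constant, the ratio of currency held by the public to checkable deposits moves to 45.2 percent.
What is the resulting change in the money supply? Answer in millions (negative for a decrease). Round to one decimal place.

-694.8 million

Initially m₁ = (1 + 0.063) / (0.0839 + 0.076 + 0.063) ≈ 4.76895, so M₁ = 4.76895 × 290 = 1382.9955 million.
After the change m₂ = (1 + 0.452) / (0.0839 + 0.076 + 0.452) ≈ 2.37294, so M₂ = 2.37294 × 290 = 688.1526 million.
ΔM = M₂ − M₁ = 688.1526 − 1382.9955 = -694.8429 million.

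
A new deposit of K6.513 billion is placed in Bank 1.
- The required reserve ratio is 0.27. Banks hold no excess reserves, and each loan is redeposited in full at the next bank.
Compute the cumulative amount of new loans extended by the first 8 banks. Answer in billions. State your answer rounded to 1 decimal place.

K16.2 billion

Bank i lends (1 − rr)^i of the original deposit: Bank 1 lends 6.513·0.7300 ≈ 4.7545, Bank 2 lends 6.513·0.7300² ≈ 3.4708, and so on.
Summing a geometric series: total = 6.513·[0.7300·(1 − 0.7300^8) / (1 − 0.7300)] ≈ 16.1891 billion.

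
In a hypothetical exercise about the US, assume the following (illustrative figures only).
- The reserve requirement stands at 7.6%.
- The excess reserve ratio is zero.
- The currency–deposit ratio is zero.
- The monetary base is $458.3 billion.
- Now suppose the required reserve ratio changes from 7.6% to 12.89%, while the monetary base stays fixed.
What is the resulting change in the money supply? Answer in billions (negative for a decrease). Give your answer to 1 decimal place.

Initially m₁ = 1 / (0.076) ≈ 13.15789, so M₁ = 13.15789 × 458.3 ≈ 6030.261 billion.
After the change m₂ = 1 / (0.1289) ≈ 7.75795, so M₂ = 7.75795 × 458.3 ≈ 3555.4685 billion.
ΔM = M₂ − M₁ = 3555.4685 − 6030.261 = -2474.7925 billion.

-2474.8 billion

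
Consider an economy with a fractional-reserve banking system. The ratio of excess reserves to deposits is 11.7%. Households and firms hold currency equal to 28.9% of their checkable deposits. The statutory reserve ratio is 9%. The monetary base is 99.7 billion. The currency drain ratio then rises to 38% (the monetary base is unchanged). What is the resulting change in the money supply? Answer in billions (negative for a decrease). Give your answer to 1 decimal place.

-24.7 billion

Initially m₁ = (1 + 0.289) / (0.09 + 0.117 + 0.289) ≈ 2.5988, so M₁ = 2.5988 × 99.7 ≈ 259.1004 billion.
After the change m₂ = (1 + 0.38) / (0.09 + 0.117 + 0.38) ≈ 2.3509, so M₂ = 2.3509 × 99.7 ≈ 234.3847 billion.
ΔM = M₂ − M₁ = 234.3847 − 259.1004 = -24.7157 billion.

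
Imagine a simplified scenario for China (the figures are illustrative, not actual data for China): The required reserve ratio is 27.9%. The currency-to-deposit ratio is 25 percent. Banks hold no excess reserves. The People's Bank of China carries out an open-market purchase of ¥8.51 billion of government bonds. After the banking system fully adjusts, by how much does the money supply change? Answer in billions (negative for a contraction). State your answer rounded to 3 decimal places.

¥20.109 billion

The money multiplier is m = (1 + c) / (rr + c) = (1 + 0.25) / (0.279 + 0.25) ≈ 2.36295.
The purchase adds 8.51 billion of base, so ΔM = m × ΔMB = 2.36295 × (+8.51) ≈ 20.1087 billion.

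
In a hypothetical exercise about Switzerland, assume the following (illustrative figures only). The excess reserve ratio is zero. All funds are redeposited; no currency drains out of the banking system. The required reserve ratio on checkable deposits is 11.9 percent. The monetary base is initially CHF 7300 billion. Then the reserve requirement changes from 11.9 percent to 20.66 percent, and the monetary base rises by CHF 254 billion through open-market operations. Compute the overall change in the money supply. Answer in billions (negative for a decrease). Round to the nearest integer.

-24781 billion

Before: m₁ = 1 / (0.119) ≈ 8.40336, MB₁ = 7300, so M₁ = 8.40336 × 7300 = 61344.528 billion.
After: m₂ = 1 / (0.2066) ≈ 4.84027, MB₂ = 7300 + 254 = 7554, so M₂ = 4.84027 × 7554 ≈ 36563.3996 billion.
ΔM = M₂ − M₁ = 36563.3996 − 61344.528 = -24781.1284 billion.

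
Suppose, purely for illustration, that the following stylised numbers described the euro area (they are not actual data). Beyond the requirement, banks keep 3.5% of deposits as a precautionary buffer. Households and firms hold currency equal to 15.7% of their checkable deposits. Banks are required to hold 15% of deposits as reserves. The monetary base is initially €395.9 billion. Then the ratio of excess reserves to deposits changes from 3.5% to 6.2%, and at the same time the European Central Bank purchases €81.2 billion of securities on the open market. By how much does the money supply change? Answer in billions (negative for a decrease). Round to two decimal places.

€156.60 billion

Before: m₁ = (1 + 0.157) / (0.15 + 0.035 + 0.157) ≈ 3.383041, MB₁ = 395.9, so M₁ = 3.383041 × 395.9 ≈ 1339.3459 billion.
After: m₂ = (1 + 0.157) / (0.15 + 0.062 + 0.157) ≈ 3.135501, MB₂ = 395.9 + 81.2 = 477.1, so M₂ = 3.135501 × 477.1 ≈ 1495.9475 billion.
ΔM = M₂ − M₁ = 1495.9475 − 1339.3459 = 156.6016 billion.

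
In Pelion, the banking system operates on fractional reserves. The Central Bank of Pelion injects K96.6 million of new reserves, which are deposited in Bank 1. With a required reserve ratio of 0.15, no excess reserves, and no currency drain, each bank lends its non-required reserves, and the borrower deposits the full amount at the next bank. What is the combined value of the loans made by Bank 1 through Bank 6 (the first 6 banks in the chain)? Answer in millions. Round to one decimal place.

K340.9 million

Bank i lends (1 − rr)^i of the original deposit: Bank 1 lends 96.6·0.8500 = 82.1100, Bank 2 lends 96.6·0.8500² = 69.7935, and so on.
Summing a geometric series: total = 96.6·[0.8500·(1 − 0.8500^6) / (1 − 0.8500)] ≈ 340.9484 million.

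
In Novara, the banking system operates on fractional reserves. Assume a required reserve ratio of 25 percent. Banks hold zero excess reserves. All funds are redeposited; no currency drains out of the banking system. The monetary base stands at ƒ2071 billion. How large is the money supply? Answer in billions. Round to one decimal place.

With no currency drain or excess reserves, the money multiplier is m = 1/rr = 1/0.25 = 4.
Money supply M = m × MB = 4 × 2071 = 8284 billion.

ƒ8284.0 billion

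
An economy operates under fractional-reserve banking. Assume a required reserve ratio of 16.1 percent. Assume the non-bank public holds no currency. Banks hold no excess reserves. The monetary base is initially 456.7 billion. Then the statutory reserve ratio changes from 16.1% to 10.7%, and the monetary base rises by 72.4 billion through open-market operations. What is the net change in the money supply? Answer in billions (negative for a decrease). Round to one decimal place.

2108.2 billion

Before: m₁ = 1 / (0.161) ≈ 6.21118, MB₁ = 456.7, so M₁ = 6.21118 × 456.7 ≈ 2836.6459 billion.
After: m₂ = 1 / (0.107) ≈ 9.34579, MB₂ = 456.7 + 72.4 = 529.1, so M₂ = 9.34579 × 529.1 ≈ 4944.8575 billion.
ΔM = M₂ − M₁ = 4944.8575 − 2836.6459 = 2108.2116 billion.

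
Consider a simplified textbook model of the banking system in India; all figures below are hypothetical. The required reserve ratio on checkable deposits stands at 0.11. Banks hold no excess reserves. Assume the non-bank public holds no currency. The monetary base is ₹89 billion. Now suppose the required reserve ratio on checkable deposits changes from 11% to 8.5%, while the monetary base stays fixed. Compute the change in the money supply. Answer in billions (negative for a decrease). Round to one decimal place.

₹238.0 billion

Initially m₁ = 1 / (0.11) ≈ 9.0909, so M₁ = 9.0909 × 89 = 809.0901 billion.
After the change m₂ = 1 / (0.085) ≈ 11.7647, so M₂ = 11.7647 × 89 = 1047.0583 billion.
ΔM = M₂ − M₁ = 1047.0583 − 809.0901 = 237.9682 billion.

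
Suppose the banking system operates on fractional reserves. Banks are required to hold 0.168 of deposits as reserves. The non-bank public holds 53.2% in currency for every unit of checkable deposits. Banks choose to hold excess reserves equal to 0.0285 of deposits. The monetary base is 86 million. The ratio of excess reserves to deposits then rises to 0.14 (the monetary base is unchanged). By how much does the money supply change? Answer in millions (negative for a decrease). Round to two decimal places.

Initially m₁ = (1 + 0.532) / (0.168 + 0.0285 + 0.532) ≈ 2.10295, so M₁ = 2.10295 × 86 = 180.8537 million.
After the change m₂ = (1 + 0.532) / (0.168 + 0.14 + 0.532) ≈ 1.82381, so M₂ = 1.82381 × 86 ≈ 156.8477 million.
ΔM = M₂ − M₁ = 156.8477 − 180.8537 = -24.006 million.

-24.01 million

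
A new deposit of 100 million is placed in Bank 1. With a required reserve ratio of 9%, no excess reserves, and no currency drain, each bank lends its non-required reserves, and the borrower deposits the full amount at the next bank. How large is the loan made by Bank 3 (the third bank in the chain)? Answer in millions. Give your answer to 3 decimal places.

Each bank lends a fraction (1 − rr) = 0.9100 of the deposit it receives, so Bank 3 receives 100·0.9100^2 and lends 100·0.9100^3 = 75.3571 million.

75.357 million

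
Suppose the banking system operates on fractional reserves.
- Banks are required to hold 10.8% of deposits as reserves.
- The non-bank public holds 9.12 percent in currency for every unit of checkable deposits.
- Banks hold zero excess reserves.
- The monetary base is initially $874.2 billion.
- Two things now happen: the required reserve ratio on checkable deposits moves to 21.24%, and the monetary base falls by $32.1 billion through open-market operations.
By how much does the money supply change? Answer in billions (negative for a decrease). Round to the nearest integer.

Before: m₁ = (1 + 0.0912) / (0.108 + 0.0912) ≈ 5.4779, MB₁ = 874.2, so M₁ = 5.4779 × 874.2 ≈ 4788.7802 billion.
After: m₂ = (1 + 0.0912) / (0.2124 + 0.0912) ≈ 3.5942, MB₂ = 874.2 − 32.1 = 842.1, so M₂ = 3.5942 × 842.1 ≈ 3026.6758 billion.
ΔM = M₂ − M₁ = 3026.6758 − 4788.7802 = -1762.1044 billion.

-1762 billion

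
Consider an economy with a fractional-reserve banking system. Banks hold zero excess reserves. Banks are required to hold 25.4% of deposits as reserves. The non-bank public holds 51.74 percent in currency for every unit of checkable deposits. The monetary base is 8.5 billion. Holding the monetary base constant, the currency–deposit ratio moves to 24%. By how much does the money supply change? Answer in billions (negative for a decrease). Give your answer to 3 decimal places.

Initially m₁ = (1 + 0.5174) / (0.254 + 0.5174) ≈ 1.96707, so M₁ = 1.96707 × 8.5 ≈ 16.7201 billion.
After the change m₂ = (1 + 0.24) / (0.254 + 0.24) ≈ 2.51012, so M₂ = 2.51012 × 8.5 ≈ 21.336 billion.
ΔM = M₂ − M₁ = 21.336 − 16.7201 = 4.6159 billion.

4.616 billion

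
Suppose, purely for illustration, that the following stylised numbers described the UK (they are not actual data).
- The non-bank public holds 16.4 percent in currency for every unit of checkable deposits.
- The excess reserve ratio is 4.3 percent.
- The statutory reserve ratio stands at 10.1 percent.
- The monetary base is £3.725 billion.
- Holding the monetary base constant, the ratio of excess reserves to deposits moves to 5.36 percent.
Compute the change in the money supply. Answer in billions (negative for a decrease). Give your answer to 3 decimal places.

-0.468 billion

Initially m₁ = (1 + 0.164) / (0.101 + 0.043 + 0.164) ≈ 3.77922, so M₁ = 3.77922 × 3.725 ≈ 14.0776 billion.
After the change m₂ = (1 + 0.164) / (0.101 + 0.0536 + 0.164) ≈ 3.65348, so M₂ = 3.65348 × 3.725 ≈ 13.6092 billion.
ΔM = M₂ − M₁ = 13.6092 − 14.0776 = -0.4684 billion.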